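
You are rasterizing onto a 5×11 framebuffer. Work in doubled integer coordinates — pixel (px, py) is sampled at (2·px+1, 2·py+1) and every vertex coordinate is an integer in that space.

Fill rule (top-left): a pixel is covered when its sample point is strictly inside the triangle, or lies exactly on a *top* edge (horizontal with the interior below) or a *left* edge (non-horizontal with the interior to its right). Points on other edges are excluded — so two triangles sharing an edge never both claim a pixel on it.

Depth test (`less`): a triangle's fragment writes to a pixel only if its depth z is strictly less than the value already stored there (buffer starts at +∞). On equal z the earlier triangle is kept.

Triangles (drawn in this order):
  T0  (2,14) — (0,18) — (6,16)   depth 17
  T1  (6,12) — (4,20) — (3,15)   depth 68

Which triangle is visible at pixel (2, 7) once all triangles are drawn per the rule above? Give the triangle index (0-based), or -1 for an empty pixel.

T0:
  2·area = 20  (B↔C swapped to make it positive)
  edge (2, 14)→(6, 16): d=(4,2) right/bottom  bias=-1
  edge (6, 16)→(0, 18): d=(-6,2) right/bottom  bias=-1
  edge (0, 18)→(2, 14): d=(2,-4) top-left  bias=+0
    (1,7)@(3, 15): e=[2,12,6] → █
    (2,7)@(5, 15): e=[-2,8,14] → ·
    (4,7)@(9, 15): e=[-10,0,30] → ·  [on edge]
    (0,8)@(1, 17): e=[14,4,2] → █
    (1,8)@(3, 17): e=[10,0,10] → ·  [on edge]
    (0,9)@(1, 19): e=[22,-8,6] → ·
  covered (2 px):
    · · · · ·
    · · · · ·
    · · · · ·
    · · · · ·
    · · · · ·
    · · · · ·
    · · · · ·
    · █ · · ·
    █ · · · ·
    · · · · ·
    · · · · ·
T1:
  2·area = 18
  edge (6, 12)→(4, 20): d=(-2,8) right/bottom  bias=-1
  edge (4, 20)→(3, 15): d=(-1,-5) top-left  bias=+0
  edge (3, 15)→(6, 12): d=(3,-3) top-left  bias=+0
    (0,2)@(1, 5): e=[54,0,-36] → ·  [on edge]
    (4,4)@(9, 9): e=[-18,36,0] → ·  [on edge]
    (3,5)@(7, 11): e=[-6,24,0] → ·  [on edge]
    (2,6)@(5, 13): e=[6,12,0] → █  [on edge]
    (3,6)@(7, 13): e=[-10,22,6] → ·
    (1,7)@(3, 15): e=[18,0,0] → █  [on edge]
    (3,7)@(7, 15): e=[-14,20,12] → ·
    (0,8)@(1, 17): e=[30,-12,0] → ·  [on edge]
    (1,8)@(3, 17): e=[14,-2,6] → ·
    (2,8)@(5, 17): e=[-2,8,12] → ·
  covered (3 px):
    · · · · ·
    · · · · ·
    · · · · ·
    · · · · ·
    · · · · ·
    · · · · ·
    · · █ · ·
    · █ █ · ·
    · · · · ·
    · · · · ·
    · · · · ·

Z-buffer (winner per pixel, '.' = empty):
  . . . . .
  . . . . .
  . . . . .
  . . . . .
  . . . . .
  . . . . .
  . . 1 . .
  . 0 1 . .
  0 . . . .
  . . . . .
  . . . . .

Answer: 1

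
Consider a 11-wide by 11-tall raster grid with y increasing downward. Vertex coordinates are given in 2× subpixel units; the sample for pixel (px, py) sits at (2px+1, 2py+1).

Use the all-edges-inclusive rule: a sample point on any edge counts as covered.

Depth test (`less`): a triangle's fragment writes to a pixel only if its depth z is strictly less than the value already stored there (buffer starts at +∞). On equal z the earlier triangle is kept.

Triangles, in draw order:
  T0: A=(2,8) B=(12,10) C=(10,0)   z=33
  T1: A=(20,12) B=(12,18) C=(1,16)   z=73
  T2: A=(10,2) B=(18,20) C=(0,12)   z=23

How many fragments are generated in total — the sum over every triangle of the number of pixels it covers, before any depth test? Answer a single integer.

T0:
  2·area = 96  (B↔C swapped to make it positive)
  edge (2, 8)→(10, 0): d=(8,-8) inclusive
  edge (10, 0)→(12, 10): d=(2,10) inclusive
  edge (12, 10)→(2, 8): d=(-10,-2) inclusive
    (4,0)@(9, 1): e=[0,12,84] → X  [on edge]
    (5,0)@(11, 1): e=[16,-8,88] → .
    (3,1)@(7, 3): e=[0,36,60] → X  [on edge]
    (5,1)@(11, 3): e=[32,-4,68] → .
    (2,2)@(5, 5): e=[0,60,36] → X  [on edge]
    (5,2)@(11, 5): e=[48,0,48] → X  [on edge]
    (6,2)@(13, 5): e=[64,-20,52] → .
    (1,3)@(3, 7): e=[0,84,12] → X  [on edge]
    (6,3)@(13, 7): e=[80,-16,32] → .
    (0,4)@(1, 9): e=[0,108,-12] → .  [on edge]
    (1,4)@(3, 9): e=[16,88,-8] → .
    (2,4)@(5, 9): e=[32,68,-4] → .
    (3,4)@(7, 9): e=[48,48,0] → X  [on edge]
    (8,5)@(17, 11): e=[144,-48,0] → .  [on edge]
    (6,7)@(13, 15): e=[144,0,-48] → .  [on edge]
  covered (15 px):
    . . . . X . . . . . .
    . . . X X . . . . . .
    . . X X X X . . . . .
    . X X X X X . . . . .
    . . . X X X . . . . .
    . . . . . . . . . . .
    . . . . . . . . . . .
    . . . . . . . . . . .
    . . . . . . . . . . .
    . . . . . . . . . . .
    . . . . . . . . . . .
T1:
  2·area = 82
  edge (20, 12)→(12, 18): d=(-8,6) inclusive
  edge (12, 18)→(1, 16): d=(-11,-2) inclusive
  edge (1, 16)→(20, 12): d=(19,-4) inclusive
    (8,6)@(17, 13): e=[10,65,7] → X
    (9,6)@(19, 13): e=[-2,69,15] → .
    (3,7)@(7, 15): e=[54,23,5] → X
    (4,7)@(9, 15): e=[42,27,13] → X
    (5,7)@(11, 15): e=[30,31,21] → X
    (6,7)@(13, 15): e=[18,35,29] → X
    (7,7)@(15, 15): e=[6,39,37] → X
    (8,7)@(17, 15): e=[-6,43,45] → .
    (3,8)@(7, 17): e=[38,1,43] → X
    (7,8)@(15, 17): e=[-10,17,75] → .
    (3,9)@(7, 19): e=[22,-21,81] → .
    (4,9)@(9, 19): e=[10,-17,89] → .
  covered (10 px):
    . . . . . . . . . . .
    . . . . . . . . . . .
    . . . . . . . . . . .
    . . . . . . . . . . .
    . . . . . . . . . . .
    . . . . . . . . . . .
    . . . . . . . . X . .
    . . . X X X X X . . .
    . . . X X X X . . . .
    . . . . . . . . . . .
    . . . . . . . . . . .
T2:
  2·area = 260
  edge (10, 2)→(18, 20): d=(8,18) inclusive
  edge (18, 20)→(0, 12): d=(-18,-8) inclusive
  edge (0, 12)→(10, 2): d=(10,-10) inclusive
    (5,0)@(11, 1): e=[-26,286,0] → .  [on edge]
    (4,1)@(9, 3): e=[26,234,0] → X  [on edge]
    (5,1)@(11, 3): e=[-10,250,20] → .
    (3,2)@(7, 5): e=[78,182,0] → X  [on edge]
    (5,2)@(11, 5): e=[6,214,40] → X
    (6,2)@(13, 5): e=[-30,230,60] → .
    (2,3)@(5, 7): e=[130,130,0] → X  [on edge]
    (6,3)@(13, 7): e=[-14,194,80] → .
    (1,4)@(3, 9): e=[182,78,0] → X  [on edge]
    (6,4)@(13, 9): e=[2,158,100] → X
    (7,4)@(15, 9): e=[-34,174,120] → .
    (0,5)@(1, 11): e=[234,26,0] → X  [on edge]
  covered (35 px):
    . . . . . . . . . . .
    . . . . X . . . . . .
    . . . X X X . . . . .
    . . X X X X . . . . .
    . X X X X X X . . . .
    X X X X X X X . . . .
    . X X X X X X . . . .
    . . . X X X X X . . .
    . . . . . . X X . . .
    . . . . . . . . X . .
    . . . . . . . . . . .

Result: 60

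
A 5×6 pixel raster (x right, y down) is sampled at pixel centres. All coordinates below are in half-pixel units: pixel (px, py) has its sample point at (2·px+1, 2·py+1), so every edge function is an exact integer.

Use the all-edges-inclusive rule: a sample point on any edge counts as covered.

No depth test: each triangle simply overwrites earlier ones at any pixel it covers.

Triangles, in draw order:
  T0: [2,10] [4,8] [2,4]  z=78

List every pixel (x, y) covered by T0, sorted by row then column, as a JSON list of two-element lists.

T0:
  2·area = 12  (B↔C swapped to make it positive)
  edge (2, 10)→(2, 4): d=(0,-6) inclusive
  edge (2, 4)→(4, 8): d=(2,4) inclusive
  edge (4, 8)→(2, 10): d=(-2,2) inclusive
    (4,1)@(9, 3): e=[42,-30,0] → .  [on edge]
    (3,2)@(7, 5): e=[30,-18,0] → .  [on edge]
    (1,3)@(3, 7): e=[6,2,4] → X
    (2,3)@(5, 7): e=[18,-6,0] → .  [on edge]
    (1,4)@(3, 9): e=[6,6,0] → X  [on edge]
    (2,4)@(5, 9): e=[18,-2,-4] → .
    (0,5)@(1, 11): e=[-6,18,0] → .  [on edge]
    (1,5)@(3, 11): e=[6,10,-4] → .
  covered (2 px):
    . . . . .
    . . . . .
    . . . . .
    . X . . .
    . X . . .
    . . . . .

Answer: [[1,3],[1,4]]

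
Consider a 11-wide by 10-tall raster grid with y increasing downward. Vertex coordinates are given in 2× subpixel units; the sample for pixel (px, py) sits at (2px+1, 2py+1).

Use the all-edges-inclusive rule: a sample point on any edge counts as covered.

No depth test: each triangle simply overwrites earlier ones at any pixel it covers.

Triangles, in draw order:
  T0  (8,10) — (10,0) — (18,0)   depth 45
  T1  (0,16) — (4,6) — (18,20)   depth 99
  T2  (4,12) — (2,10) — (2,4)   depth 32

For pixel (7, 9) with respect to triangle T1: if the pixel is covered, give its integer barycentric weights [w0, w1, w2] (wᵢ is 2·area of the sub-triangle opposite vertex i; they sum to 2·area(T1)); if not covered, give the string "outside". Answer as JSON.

T0:
  2·area = 80
  edge (8, 10)→(10, 0): d=(2,-10) inclusive
  edge (10, 0)→(18, 0): d=(8,0) inclusive
  edge (18, 0)→(8, 10): d=(-10,10) inclusive
    (5,0)@(11, 1): e=[12,8,60] → █
    (6,0)@(13, 1): e=[32,8,40] → █
    (7,0)@(15, 1): e=[52,8,20] → █
    (8,0)@(17, 1): e=[72,8,0] → █  [on edge]
    (9,0)@(19, 1): e=[92,8,-20] → ·
    (5,1)@(11, 3): e=[16,24,40] → █
    (7,1)@(15, 3): e=[56,24,0] → █  [on edge]
    (8,1)@(17, 3): e=[76,24,-20] → ·
    (4,2)@(9, 5): e=[0,40,40] → █  [on edge]
    (6,2)@(13, 5): e=[40,40,0] → █  [on edge]
    (7,2)@(15, 5): e=[60,40,-20] → ·
    (4,3)@(9, 7): e=[4,56,20] → █
    (5,3)@(11, 7): e=[24,56,0] → █  [on edge]
    (4,4)@(9, 9): e=[8,72,0] → █  [on edge]
    (3,5)@(7, 11): e=[-8,88,0] → ·  [on edge]
    (2,6)@(5, 13): e=[-24,104,0] → ·  [on edge]
    (1,7)@(3, 15): e=[-40,120,0] → ·  [on edge]
    (3,7)@(7, 15): e=[0,120,-40] → ·  [on edge]
    (0,8)@(1, 17): e=[-56,136,0] → ·  [on edge]
  covered (13 px):
    · · · · · █ █ █ █ · ·
    · · · · · █ █ █ · · ·
    · · · · █ █ █ · · · ·
    · · · · █ █ · · · · ·
    · · · · █ · · · · · ·
    · · · · · · · · · · ·
    · · · · · · · · · · ·
    · · · · · · · · · · ·
    · · · · · · · · · · ·
    · · · · · · · · · · ·
T1:
  2·area = 196
  edge (0, 16)→(4, 6): d=(4,-10) inclusive
  edge (4, 6)→(18, 20): d=(14,14) inclusive
  edge (18, 20)→(0, 16): d=(-18,-4) inclusive
    (0,1)@(1, 3): e=[-42,0,238] → ·  [on edge]
    (1,2)@(3, 5): e=[-14,0,210] → ·  [on edge]
    (2,3)@(5, 7): e=[14,0,182] → █  [on edge]
    (3,3)@(7, 7): e=[34,-28,190] → ·
    (1,4)@(3, 9): e=[2,56,138] → █
    (3,4)@(7, 9): e=[42,0,154] → █  [on edge]
    (4,4)@(9, 9): e=[62,-28,162] → ·
    (1,5)@(3, 11): e=[10,84,102] → █
    (4,5)@(9, 11): e=[70,0,126] → █  [on edge]
    (5,5)@(11, 11): e=[90,-28,134] → ·
    (1,6)@(3, 13): e=[18,112,66] → █
    (5,6)@(11, 13): e=[98,0,98] → █  [on edge]
    (6,7)@(13, 15): e=[126,0,70] → █  [on edge]
    (7,8)@(15, 17): e=[154,0,42] → █  [on edge]
    (8,9)@(17, 19): e=[182,0,14] → █  [on edge]
  covered (28 px):
    · · · · · · · · · · ·
    · · · · · · · · · · ·
    · · · · · · · · · · ·
    · · █ · · · · · · · ·
    · █ █ █ · · · · · · ·
    · █ █ █ █ · · · · · ·
    · █ █ █ █ █ · · · · ·
    █ █ █ █ █ █ █ · · · ·
    · · █ █ █ █ █ █ · · ·
    · · · · · · · █ █ · ·
T2:
  2·area = 12
  edge (4, 12)→(2, 10): d=(-2,-2) inclusive
  edge (2, 10)→(2, 4): d=(0,-6) inclusive
  edge (2, 4)→(4, 12): d=(2,8) inclusive
    (0,4)@(1, 9): e=[0,-6,18] → ·  [on edge]
    (1,4)@(3, 9): e=[4,6,2] → █
    (2,4)@(5, 9): e=[8,18,-14] → ·
    (1,5)@(3, 11): e=[0,6,6] → █  [on edge]
    (2,5)@(5, 11): e=[4,18,-10] → ·
    (1,6)@(3, 13): e=[-4,6,10] → ·
    (2,6)@(5, 13): e=[0,18,-6] → ·  [on edge]
    (3,7)@(7, 15): e=[0,30,-18] → ·  [on edge]
    (4,8)@(9, 17): e=[0,42,-30] → ·  [on edge]
    (5,9)@(11, 19): e=[0,54,-42] → ·  [on edge]
  covered (2 px):
    · · · · · · · · · · ·
    · · · · · · · · · · ·
    · · · · · · · · · · ·
    · · · · · · · · · · ·
    · █ · · · · · · · · ·
    · █ · · · · · · · · ·
    · · · · · · · · · · ·
    · · · · · · · · · · ·
    · · · · · · · · · · ·
    · · · · · · · · · · ·

Result: [28,6,162]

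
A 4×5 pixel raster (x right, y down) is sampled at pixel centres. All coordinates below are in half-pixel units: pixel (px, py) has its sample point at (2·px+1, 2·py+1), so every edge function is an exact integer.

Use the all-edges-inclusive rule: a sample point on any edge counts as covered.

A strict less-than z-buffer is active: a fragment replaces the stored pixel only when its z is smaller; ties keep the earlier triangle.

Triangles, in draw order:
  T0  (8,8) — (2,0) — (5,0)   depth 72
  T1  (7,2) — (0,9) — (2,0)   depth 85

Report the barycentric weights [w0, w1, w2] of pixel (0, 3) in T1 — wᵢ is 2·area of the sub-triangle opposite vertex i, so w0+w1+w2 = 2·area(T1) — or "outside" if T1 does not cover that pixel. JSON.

T0:
  2·area = 24
  edge (8, 8)→(2, 0): d=(-6,-8) inclusive
  edge (2, 0)→(5, 0): d=(3,0) inclusive
  edge (5, 0)→(8, 8): d=(3,8) inclusive
    (1,0)@(3, 1): e=[2,3,19] → █
    (2,0)@(5, 1): e=[18,3,3] → █
    (3,0)@(7, 1): e=[34,3,-13] → ·
    (1,1)@(3, 3): e=[-10,9,25] → ·
    (2,1)@(5, 3): e=[6,9,9] → █
    (3,1)@(7, 3): e=[22,9,-7] → ·
    (2,2)@(5, 5): e=[-6,15,15] → ·
  covered (3 px):
    · █ █ ·
    · · █ ·
    · · · ·
    · · · ·
    · · · ·
T1:
  2·area = 49
  edge (7, 2)→(0, 9): d=(-7,7) inclusive
  edge (0, 9)→(2, 0): d=(2,-9) inclusive
  edge (2, 0)→(7, 2): d=(5,2) inclusive
    (1,0)@(3, 1): e=[35,11,3] → █
    (2,0)@(5, 1): e=[21,29,-1] → ·
    (1,1)@(3, 3): e=[21,15,13] → █
    (2,1)@(5, 3): e=[7,33,9] → █
    (3,1)@(7, 3): e=[-7,51,5] → ·
    (0,2)@(1, 5): e=[21,1,27] → █
    (2,2)@(5, 5): e=[-7,37,19] → ·
    (0,3)@(1, 7): e=[7,5,37] → █
    (1,3)@(3, 7): e=[-7,23,33] → ·
    (0,4)@(1, 9): e=[-7,9,47] → ·
  covered (6 px):
    · █ · ·
    · █ █ ·
    █ █ · ·
    █ · · ·
    · · · ·

Answer: [5,37,7]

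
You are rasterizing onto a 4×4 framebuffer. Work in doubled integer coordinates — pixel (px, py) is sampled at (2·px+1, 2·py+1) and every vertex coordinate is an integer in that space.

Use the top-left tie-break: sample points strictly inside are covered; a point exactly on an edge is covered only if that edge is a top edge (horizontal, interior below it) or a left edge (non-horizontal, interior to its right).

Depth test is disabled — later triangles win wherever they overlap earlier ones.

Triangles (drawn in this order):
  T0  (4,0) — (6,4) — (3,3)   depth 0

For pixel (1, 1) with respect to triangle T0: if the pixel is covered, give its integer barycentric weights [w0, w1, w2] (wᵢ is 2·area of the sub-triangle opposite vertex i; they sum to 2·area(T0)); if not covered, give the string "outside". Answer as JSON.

T0:
  2·area = 10
  edge (4, 0)→(6, 4): d=(2,4) right/bottom  bias=-1
  edge (6, 4)→(3, 3): d=(-3,-1) top-left  bias=+0
  edge (3, 3)→(4, 0): d=(1,-3) top-left  bias=+0
    (1,1)@(3, 3): e=[10,0,0] → X  [on edge]
    (2,1)@(5, 3): e=[2,2,6] → X
    (3,1)@(7, 3): e=[-6,4,12] → .
    (1,2)@(3, 5): e=[14,-6,2] → .
    (2,2)@(5, 5): e=[6,-4,8] → .
  covered (2 px):
    . . . .
    . X X .
    . . . .
    . . . .

Result: [0,0,10]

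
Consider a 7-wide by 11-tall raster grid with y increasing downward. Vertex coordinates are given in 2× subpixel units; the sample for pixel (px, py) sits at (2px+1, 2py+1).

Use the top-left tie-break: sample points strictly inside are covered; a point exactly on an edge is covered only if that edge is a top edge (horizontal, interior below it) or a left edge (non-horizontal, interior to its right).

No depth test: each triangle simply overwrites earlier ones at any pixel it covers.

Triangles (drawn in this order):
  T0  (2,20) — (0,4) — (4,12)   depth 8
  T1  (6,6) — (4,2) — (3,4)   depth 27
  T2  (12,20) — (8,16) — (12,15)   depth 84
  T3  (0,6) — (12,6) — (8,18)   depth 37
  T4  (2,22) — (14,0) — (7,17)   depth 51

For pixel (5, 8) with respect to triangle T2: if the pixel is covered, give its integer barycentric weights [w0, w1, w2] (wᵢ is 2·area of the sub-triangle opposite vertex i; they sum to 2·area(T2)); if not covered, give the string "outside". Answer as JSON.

T0:
  2·area = 48
  edge (2, 20)→(0, 4): d=(-2,-16) top-left  bias=+0
  edge (0, 4)→(4, 12): d=(4,8) right/bottom  bias=-1
  edge (4, 12)→(2, 20): d=(-2,8) right/bottom  bias=-1
    (0,3)@(1, 7): e=[10,4,34] → X
    (1,3)@(3, 7): e=[42,-12,18] → .
    (0,4)@(1, 9): e=[6,12,30] → X
    (1,4)@(3, 9): e=[38,-4,14] → .
    (0,5)@(1, 11): e=[2,20,26] → X
    (1,5)@(3, 11): e=[34,4,10] → X
    (2,5)@(5, 11): e=[66,-12,-6] → .
    (0,6)@(1, 13): e=[-2,28,22] → .
    (1,6)@(3, 13): e=[30,12,6] → X
    (2,6)@(5, 13): e=[62,-4,-10] → .
    (1,7)@(3, 15): e=[26,20,2] → X
    (2,7)@(5, 15): e=[58,4,-14] → .
  covered (6 px):
    . . . . . . .
    . . . . . . .
    . . . . . . .
    X . . . . . .
    X . . . . . .
    X X . . . . .
    . X . . . . .
    . X . . . . .
    . . . . . . .
    . . . . . . .
    . . . . . . .
T1:
  2·area = 8  (B↔C swapped to make it positive)
  edge (6, 6)→(3, 4): d=(-3,-2) top-left  bias=+0
  edge (3, 4)→(4, 2): d=(1,-2) top-left  bias=+0
  edge (4, 2)→(6, 6): d=(2,4) right/bottom  bias=-1
    (2,2)@(5, 5): e=[1,5,2] → X
    (3,2)@(7, 5): e=[5,9,-6] → .
    (2,3)@(5, 7): e=[-5,7,6] → .
  covered (1 px):
    . . . . . . .
    . . . . . . .
    . . X . . . .
    . . . . . . .
    . . . . . . .
    . . . . . . .
    . . . . . . .
    . . . . . . .
    . . . . . . .
    . . . . . . .
    . . . . . . .
T2:
  2·area = 20
  edge (12, 20)→(8, 16): d=(-4,-4) top-left  bias=+0
  edge (8, 16)→(12, 15): d=(4,-1) top-left  bias=+0
  edge (12, 15)→(12, 20): d=(0,5) right/bottom  bias=-1
    (0,4)@(1, 9): e=[0,-35,55] → .  [on edge]
    (1,5)@(3, 11): e=[0,-25,45] → .  [on edge]
    (2,6)@(5, 13): e=[0,-15,35] → .  [on edge]
    (3,7)@(7, 15): e=[0,-5,25] → .  [on edge]
    (4,8)@(9, 17): e=[0,5,15] → X  [on edge]
    (5,8)@(11, 17): e=[8,7,5] → X
    (6,8)@(13, 17): e=[16,9,-5] → .
    (4,9)@(9, 19): e=[-8,13,15] → .
    (5,9)@(11, 19): e=[0,15,5] → X  [on edge]
    (6,9)@(13, 19): e=[8,17,-5] → .
    (5,10)@(11, 21): e=[-8,23,5] → .
    (6,10)@(13, 21): e=[0,25,-5] → .  [on edge]
  covered (3 px):
    . . . . . . .
    . . . . . . .
    . . . . . . .
    . . . . . . .
    . . . . . . .
    . . . . . . .
    . . . . . . .
    . . . . . . .
    . . . . X X .
    . . . . . X .
    . . . . . . .
T3:
  2·area = 144
  edge (0, 6)→(12, 6): d=(12,0) top-left  bias=+0
  edge (12, 6)→(8, 18): d=(-4,12) right/bottom  bias=-1
  edge (8, 18)→(0, 6): d=(-8,-12) top-left  bias=+0
    (6,1)@(13, 3): e=[-36,0,180] → .  [on edge]
    (0,3)@(1, 7): e=[12,128,4] → X
    (1,3)@(3, 7): e=[12,104,28] → X
    (2,3)@(5, 7): e=[12,80,52] → X
    (3,3)@(7, 7): e=[12,56,76] → X
    (4,3)@(9, 7): e=[12,32,100] → X
    (5,3)@(11, 7): e=[12,8,124] → X
    (6,3)@(13, 7): e=[12,-16,148] → .
    (0,4)@(1, 9): e=[36,120,-12] → .
    (1,4)@(3, 9): e=[36,96,12] → X
    (5,4)@(11, 9): e=[36,0,108] → .  [on edge]
    (1,5)@(3, 11): e=[60,88,-4] → .
    (4,7)@(9, 15): e=[108,0,36] → .  [on edge]
    (3,10)@(7, 21): e=[180,0,-36] → .  [on edge]
  covered (17 px):
    . . . . . . .
    . . . . . . .
    . . . . . . .
    X X X X X X .
    . X X X X . .
    . . X X X . .
    . . X X X . .
    . . . X . . .
    . . . . . . .
    . . . . . . .
    . . . . . . .
T4:
  2·area = 50
  edge (2, 22)→(14, 0): d=(12,-22) top-left  bias=+0
  edge (14, 0)→(7, 17): d=(-7,17) right/bottom  bias=-1
  edge (7, 17)→(2, 22): d=(-5,5) right/bottom  bias=-1
    (5,3)@(11, 7): e=[18,2,30] → X
    (6,3)@(13, 7): e=[62,-32,20] → .
    (5,4)@(11, 9): e=[42,-12,20] → .
    (4,5)@(9, 11): e=[22,8,20] → X
    (5,5)@(11, 11): e=[66,-26,10] → .
    (6,5)@(13, 11): e=[110,-60,0] → .  [on edge]
    (3,6)@(7, 13): e=[2,28,20] → X
    (4,6)@(9, 13): e=[46,-6,10] → .
    (5,6)@(11, 13): e=[90,-40,0] → .  [on edge]
    (3,7)@(7, 15): e=[26,14,10] → X
    (4,7)@(9, 15): e=[70,-20,0] → .  [on edge]
    (2,8)@(5, 17): e=[6,34,10] → X
    (3,8)@(7, 17): e=[50,0,0] → .  [on edge]
    (2,9)@(5, 19): e=[30,20,0] → .  [on edge]
    (1,10)@(3, 21): e=[10,40,0] → .  [on edge]
  covered (5 px):
    . . . . . . .
    . . . . . . .
    . . . . . . .
    . . . . . X .
    . . . . . . .
    . . . . X . .
    . . . X . . .
    . . . X . . .
    . . X . . . .
    . . . . . . .
    . . . . . . .

Result: [7,5,8]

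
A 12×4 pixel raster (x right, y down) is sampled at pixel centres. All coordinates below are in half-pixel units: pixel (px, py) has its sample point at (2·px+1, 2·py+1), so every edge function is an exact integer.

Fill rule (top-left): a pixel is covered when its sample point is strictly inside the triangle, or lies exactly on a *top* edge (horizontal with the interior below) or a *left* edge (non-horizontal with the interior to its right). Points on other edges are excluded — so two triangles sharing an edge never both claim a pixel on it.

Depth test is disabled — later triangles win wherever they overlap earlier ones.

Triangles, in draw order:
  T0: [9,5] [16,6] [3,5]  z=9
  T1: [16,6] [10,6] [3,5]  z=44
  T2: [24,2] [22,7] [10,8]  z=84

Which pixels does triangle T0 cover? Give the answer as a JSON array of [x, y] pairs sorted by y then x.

T0:
  2·area = 6
  edge (9, 5)→(16, 6): d=(7,1) right/bottom  bias=-1
  edge (16, 6)→(3, 5): d=(-13,-1) top-left  bias=+0
  edge (3, 5)→(9, 5): d=(6,0) top-left  bias=+0
    (0,2)@(1, 5): e=[8,-2,0] → .  [on edge]
    (1,2)@(3, 5): e=[6,0,0] → X  [on edge]
    (2,2)@(5, 5): e=[4,2,0] → X  [on edge]
    (3,2)@(7, 5): e=[2,4,0] → X  [on edge]
    (4,2)@(9, 5): e=[0,6,0] → .  [on edge]
    (5,2)@(11, 5): e=[-2,8,0] → .  [on edge]
    (6,2)@(13, 5): e=[-4,10,0] → .  [on edge]
    (7,2)@(15, 5): e=[-6,12,0] → .  [on edge]
    (8,2)@(17, 5): e=[-8,14,0] → .  [on edge]
    (9,2)@(19, 5): e=[-10,16,0] → .  [on edge]
    (10,2)@(21, 5): e=[-12,18,0] → .  [on edge]
    (11,2)@(23, 5): e=[-14,20,0] → .  [on edge]
    (11,3)@(23, 7): e=[0,-6,12] → .  [on edge]
  covered (3 px):
    . . . . . . . . . . . .
    . . . . . . . . . . . .
    . X X X . . . . . . . .
    . . . . . . . . . . . .
T1:
  2·area = 6
  edge (16, 6)→(10, 6): d=(-6,0) right/bottom  bias=-1
  edge (10, 6)→(3, 5): d=(-7,-1) top-left  bias=+0
  edge (3, 5)→(16, 6): d=(13,1) right/bottom  bias=-1
    (1,2)@(3, 5): e=[6,0,0] → .  [on edge]
    (8,3)@(17, 7): e=[-6,0,12] → .  [on edge]
  covered (0 px):
    . . . . . . . . . . . .
    . . . . . . . . . . . .
    . . . . . . . . . . . .
    . . . . . . . . . . . .
T2:
  2·area = 58
  edge (24, 2)→(22, 7): d=(-2,5) right/bottom  bias=-1
  edge (22, 7)→(10, 8): d=(-12,1) right/bottom  bias=-1
  edge (10, 8)→(24, 2): d=(14,-6) top-left  bias=+0
    (11,1)@(23, 3): e=[3,47,8] → X
    (8,2)@(17, 5): e=[29,29,0] → X  [on edge]
    (9,2)@(19, 5): e=[19,27,12] → X
    (10,2)@(21, 5): e=[9,25,24] → X
    (11,2)@(23, 5): e=[-1,23,36] → .
    (6,3)@(13, 7): e=[45,9,4] → X
    (7,3)@(15, 7): e=[35,7,16] → X
    (11,3)@(23, 7): e=[-5,-1,64] → .
  covered (9 px):
    . . . . . . . . . . . .
    . . . . . . . . . . . X
    . . . . . . . . X X X .
    . . . . . . X X X X X .

Result: [[1,2],[2,2],[3,2]]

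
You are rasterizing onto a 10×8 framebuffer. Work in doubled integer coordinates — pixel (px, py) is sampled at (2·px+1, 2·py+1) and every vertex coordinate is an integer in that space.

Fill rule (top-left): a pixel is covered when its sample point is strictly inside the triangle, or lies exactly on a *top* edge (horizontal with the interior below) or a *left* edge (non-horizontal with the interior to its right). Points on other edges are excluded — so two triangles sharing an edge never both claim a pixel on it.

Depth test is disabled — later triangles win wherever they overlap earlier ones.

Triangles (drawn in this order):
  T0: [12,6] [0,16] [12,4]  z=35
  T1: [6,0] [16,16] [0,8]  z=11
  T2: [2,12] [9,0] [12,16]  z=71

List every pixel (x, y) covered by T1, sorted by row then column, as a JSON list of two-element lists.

T0:
  2·area = 24
  edge (12, 6)→(0, 16): d=(-12,10) right/bottom  bias=-1
  edge (0, 16)→(12, 4): d=(12,-12) top-left  bias=+0
  edge (12, 4)→(12, 6): d=(0,2) right/bottom  bias=-1
    (7,0)@(15, 1): e=[30,0,-6] → ·  [on edge]
    (6,1)@(13, 3): e=[26,0,-2] → ·  [on edge]
    (5,2)@(11, 5): e=[22,0,2] → #  [on edge]
    (6,2)@(13, 5): e=[2,24,-2] → ·
    (4,3)@(9, 7): e=[18,0,6] → #  [on edge]
    (5,3)@(11, 7): e=[-2,24,2] → ·
    (3,4)@(7, 9): e=[14,0,10] → #  [on edge]
    (4,4)@(9, 9): e=[-6,24,6] → ·
    (2,5)@(5, 11): e=[10,0,14] → #  [on edge]
    (3,5)@(7, 11): e=[-10,24,10] → ·
    (1,6)@(3, 13): e=[6,0,18] → #  [on edge]
    (2,6)@(5, 13): e=[-14,24,14] → ·
    (0,7)@(1, 15): e=[2,0,22] → #  [on edge]
  covered (6 px):
    · · · · · · · · · ·
    · · · · · · · · · ·
    · · · · · # · · · ·
    · · · · # · · · · ·
    · · · # · · · · · ·
    · · # · · · · · · ·
    · # · · · · · · · ·
    # · · · · · · · · ·
T1:
  2·area = 176
  edge (6, 0)→(16, 16): d=(10,16) right/bottom  bias=-1
  edge (16, 16)→(0, 8): d=(-16,-8) top-left  bias=+0
  edge (0, 8)→(6, 0): d=(6,-8) top-left  bias=+0
    (2,1)@(5, 3): e=[46,120,10] → #
    (3,1)@(7, 3): e=[14,136,26] → #
    (4,1)@(9, 3): e=[-18,152,42] → ·
    (1,2)@(3, 5): e=[98,72,6] → #
    (4,2)@(9, 5): e=[2,120,54] → #
    (5,2)@(11, 5): e=[-30,136,70] → ·
    (0,3)@(1, 7): e=[150,24,2] → #
    (5,3)@(11, 7): e=[-10,104,82] → ·
    (0,4)@(1, 9): e=[170,-8,14] → ·
    (1,4)@(3, 9): e=[138,8,30] → #
    (5,4)@(11, 9): e=[10,72,94] → #
    (6,4)@(13, 9): e=[-22,88,110] → ·
  covered (22 px):
    · · · · · · · · · ·
    · · # # · · · · · ·
    · # # # # · · · · ·
    # # # # # · · · · ·
    · # # # # # · · · ·
    · · · # # # · · · ·
    · · · · · # # · · ·
    · · · · · · · # · ·
T2:
  2·area = 148
  edge (2, 12)→(9, 0): d=(7,-12) top-left  bias=+0
  edge (9, 0)→(12, 16): d=(3,16) right/bottom  bias=-1
  edge (12, 16)→(2, 12): d=(-10,-4) top-left  bias=+0
    (4,0)@(9, 1): e=[7,3,138] → #
    (5,0)@(11, 1): e=[31,-29,146] → ·
    (4,1)@(9, 3): e=[21,9,118] → #
    (5,1)@(11, 3): e=[45,-23,126] → ·
    (3,2)@(7, 5): e=[11,47,90] → #
    (5,2)@(11, 5): e=[59,-17,106] → ·
    (2,3)@(5, 7): e=[1,85,62] → #
    (5,3)@(11, 7): e=[73,-11,86] → ·
    (2,4)@(5, 9): e=[15,91,42] → #
    (5,4)@(11, 9): e=[87,-5,66] → ·
    (1,5)@(3, 11): e=[5,129,14] → #
    (5,5)@(11, 11): e=[101,1,46] → #
  covered (20 px):
    · · · · # · · · · ·
    · · · · # · · · · ·
    · · · # # · · · · ·
    · · # # # · · · · ·
    · · # # # · · · · ·
    · # # # # # · · · ·
    · · # # # # · · · ·
    · · · · · # · · · ·

Final: [[2,1],[3,1],[1,2],[2,2],[3,2],[4,2],[0,3],[1,3],[2,3],[3,3],[4,3],[1,4],[2,4],[3,4],[4,4],[5,4],[3,5],[4,5],[5,5],[5,6],[6,6],[7,7]]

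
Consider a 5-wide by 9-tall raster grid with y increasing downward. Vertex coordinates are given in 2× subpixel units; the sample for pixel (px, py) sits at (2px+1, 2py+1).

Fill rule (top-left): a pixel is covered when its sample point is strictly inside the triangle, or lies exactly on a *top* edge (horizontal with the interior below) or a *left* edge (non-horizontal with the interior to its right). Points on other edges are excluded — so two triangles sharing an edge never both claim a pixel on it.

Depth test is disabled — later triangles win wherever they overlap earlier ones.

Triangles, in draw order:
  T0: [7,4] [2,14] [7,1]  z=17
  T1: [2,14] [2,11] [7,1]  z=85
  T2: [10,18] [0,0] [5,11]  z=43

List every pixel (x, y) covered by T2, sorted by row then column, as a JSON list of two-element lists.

T0:
  2·area = 15
  edge (7, 4)→(2, 14): d=(-5,10) right/bottom  bias=-1
  edge (2, 14)→(7, 1): d=(5,-13) top-left  bias=+0
  edge (7, 1)→(7, 4): d=(0,3) right/bottom  bias=-1
    (3,0)@(7, 1): e=[15,0,0] → .  [on edge]
    (3,1)@(7, 3): e=[5,10,0] → .  [on edge]
    (3,2)@(7, 5): e=[-5,20,0] → .  [on edge]
    (2,3)@(5, 7): e=[5,4,6] → X
    (3,3)@(7, 7): e=[-15,30,0] → .  [on edge]
    (2,4)@(5, 9): e=[-5,14,6] → .
    (3,4)@(7, 9): e=[-25,40,0] → .  [on edge]
    (3,5)@(7, 11): e=[-35,50,0] → .  [on edge]
    (3,6)@(7, 13): e=[-45,60,0] → .  [on edge]
    (3,7)@(7, 15): e=[-55,70,0] → .  [on edge]
    (3,8)@(7, 17): e=[-65,80,0] → .  [on edge]
  covered (1 px):
    . . . . .
    . . . . .
    . . . . .
    . . X . .
    . . . . .
    . . . . .
    . . . . .
    . . . . .
    . . . . .
T1:
  2·area = 15
  edge (2, 14)→(2, 11): d=(0,-3) top-left  bias=+0
  edge (2, 11)→(7, 1): d=(5,-10) top-left  bias=+0
  edge (7, 1)→(2, 14): d=(-5,13) right/bottom  bias=-1
    (3,0)@(7, 1): e=[15,0,0] → .  [on edge]
    (2,2)@(5, 5): e=[9,0,6] → X  [on edge]
    (3,2)@(7, 5): e=[15,20,-20] → .
    (2,3)@(5, 7): e=[9,10,-4] → .
    (1,4)@(3, 9): e=[3,0,12] → X  [on edge]
    (2,4)@(5, 9): e=[9,20,-14] → .
    (1,5)@(3, 11): e=[3,10,2] → X
    (2,5)@(5, 11): e=[9,30,-24] → .
    (0,6)@(1, 13): e=[-3,0,18] → .  [on edge]
    (1,6)@(3, 13): e=[3,20,-8] → .
  covered (3 px):
    . . . . .
    . . . . .
    . . X . .
    . . . . .
    . X . . .
    . X . . .
    . . . . .
    . . . . .
    . . . . .
T2:
  2·area = 20  (B↔C swapped to make it positive)
  edge (10, 18)→(5, 11): d=(-5,-7) top-left  bias=+0
  edge (5, 11)→(0, 0): d=(-5,-11) top-left  bias=+0
  edge (0, 0)→(10, 18): d=(10,18) right/bottom  bias=-1
    (2,4)@(5, 9): e=[10,10,0] → .  [on edge]
    (2,5)@(5, 11): e=[0,0,20] → X  [on edge]
    (3,5)@(7, 11): e=[14,22,-16] → .
    (2,6)@(5, 13): e=[-10,-10,40] → .
    (3,6)@(7, 13): e=[4,12,4] → X
    (4,6)@(9, 13): e=[18,34,-32] → .
    (3,7)@(7, 15): e=[-6,2,24] → .
  covered (2 px):
    . . . . .
    . . . . .
    . . . . .
    . . . . .
    . . . . .
    . . X . .
    . . . X .
    . . . . .
    . . . . .

Result: [[2,5],[3,6]]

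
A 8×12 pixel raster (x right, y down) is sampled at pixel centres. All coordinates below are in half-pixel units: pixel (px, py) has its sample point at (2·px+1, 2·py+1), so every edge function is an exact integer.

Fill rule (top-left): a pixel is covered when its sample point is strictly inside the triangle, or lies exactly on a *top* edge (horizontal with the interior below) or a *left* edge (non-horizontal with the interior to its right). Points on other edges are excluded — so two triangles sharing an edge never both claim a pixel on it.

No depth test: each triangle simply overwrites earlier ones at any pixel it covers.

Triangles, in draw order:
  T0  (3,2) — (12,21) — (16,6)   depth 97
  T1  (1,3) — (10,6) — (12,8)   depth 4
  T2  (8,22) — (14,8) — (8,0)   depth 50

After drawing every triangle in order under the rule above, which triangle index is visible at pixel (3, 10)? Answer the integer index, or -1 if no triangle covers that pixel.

T0:
  2·area = 211  (B↔C swapped to make it positive)
  edge (3, 2)→(16, 6): d=(13,4) right/bottom  bias=-1
  edge (16, 6)→(12, 21): d=(-4,15) right/bottom  bias=-1
  edge (12, 21)→(3, 2): d=(-9,-19) top-left  bias=+0
    (2,1)@(5, 3): e=[5,177,29] → █
    (3,1)@(7, 3): e=[-3,147,67] → ·
    (2,2)@(5, 5): e=[31,169,11] → █
    (3,2)@(7, 5): e=[23,139,49] → █
    (4,2)@(9, 5): e=[15,109,87] → █
    (5,2)@(11, 5): e=[7,79,125] → █
    (6,2)@(13, 5): e=[-1,49,163] → ·
    (2,3)@(5, 7): e=[57,161,-7] → ·
    (3,3)@(7, 7): e=[49,131,31] → █
    (6,3)@(13, 7): e=[25,41,145] → █
    (7,3)@(15, 7): e=[17,11,183] → █
    (3,4)@(7, 9): e=[75,123,13] → █
  covered (25 px):
    · · · · · · · ·
    · · █ · · · · ·
    · · █ █ █ █ · ·
    · · · █ █ █ █ █
    · · · █ █ █ █ █
    · · · · █ █ █ ·
    · · · · █ █ █ ·
    · · · · · █ █ ·
    · · · · · █ █ ·
    · · · · · · · ·
    · · · · · · · ·
    · · · · · · · ·
T1:
  2·area = 12
  edge (1, 3)→(10, 6): d=(9,3) right/bottom  bias=-1
  edge (10, 6)→(12, 8): d=(2,2) right/bottom  bias=-1
  edge (12, 8)→(1, 3): d=(-11,-5) top-left  bias=+0
    (2,0)@(5, 1): e=[-30,0,42] → ·  [on edge]
    (0,1)@(1, 3): e=[0,12,0] → ·  [on edge]
    (3,1)@(7, 3): e=[-18,0,30] → ·  [on edge]
    (3,2)@(7, 5): e=[0,4,8] → ·  [on edge]
    (4,2)@(9, 5): e=[-6,0,18] → ·  [on edge]
    (5,3)@(11, 7): e=[6,0,6] → ·  [on edge]
    (6,3)@(13, 7): e=[0,-4,16] → ·  [on edge]
    (6,4)@(13, 9): e=[18,0,-6] → ·  [on edge]
    (7,5)@(15, 11): e=[30,0,-18] → ·  [on edge]
  covered (0 px):
    · · · · · · · ·
    · · · · · · · ·
    · · · · · · · ·
    · · · · · · · ·
    · · · · · · · ·
    · · · · · · · ·
    · · · · · · · ·
    · · · · · · · ·
    · · · · · · · ·
    · · · · · · · ·
    · · · · · · · ·
    · · · · · · · ·
T2:
  2·area = 132  (B↔C swapped to make it positive)
  edge (8, 22)→(8, 0): d=(0,-22) top-left  bias=+0
  edge (8, 0)→(14, 8): d=(6,8) right/bottom  bias=-1
  edge (14, 8)→(8, 22): d=(-6,14) right/bottom  bias=-1
    (4,1)@(9, 3): e=[22,10,100] → █
    (5,1)@(11, 3): e=[66,-6,72] → ·
    (4,2)@(9, 5): e=[22,22,88] → █
    (5,2)@(11, 5): e=[66,6,60] → █
    (6,2)@(13, 5): e=[110,-10,32] → ·
    (4,3)@(9, 7): e=[22,34,76] → █
    (6,3)@(13, 7): e=[110,2,20] → █
    (7,3)@(15, 7): e=[154,-14,-8] → ·
    (4,4)@(9, 9): e=[22,46,64] → █
    (7,4)@(15, 9): e=[154,-2,-20] → ·
    (4,5)@(9, 11): e=[22,58,52] → █
    (6,5)@(13, 11): e=[110,26,-4] → ·
    (5,7)@(11, 15): e=[66,66,0] → ·  [on edge]
  covered (16 px):
    · · · · · · · ·
    · · · · █ · · ·
    · · · · █ █ · ·
    · · · · █ █ █ ·
    · · · · █ █ █ ·
    · · · · █ █ · ·
    · · · · █ █ · ·
    · · · · █ · · ·
    · · · · █ · · ·
    · · · · █ · · ·
    · · · · · · · ·
    · · · · · · · ·

Z-buffer (winner per pixel, '.' = empty):
  . . . . . . . .
  . . 0 . 2 . . .
  . . 0 0 2 2 . .
  . . . 0 2 2 2 0
  . . . 0 2 2 2 0
  . . . . 2 2 0 .
  . . . . 2 2 0 .
  . . . . 2 0 0 .
  . . . . 2 0 0 .
  . . . . 2 . . .
  . . . . . . . .
  . . . . . . . .

Final: -1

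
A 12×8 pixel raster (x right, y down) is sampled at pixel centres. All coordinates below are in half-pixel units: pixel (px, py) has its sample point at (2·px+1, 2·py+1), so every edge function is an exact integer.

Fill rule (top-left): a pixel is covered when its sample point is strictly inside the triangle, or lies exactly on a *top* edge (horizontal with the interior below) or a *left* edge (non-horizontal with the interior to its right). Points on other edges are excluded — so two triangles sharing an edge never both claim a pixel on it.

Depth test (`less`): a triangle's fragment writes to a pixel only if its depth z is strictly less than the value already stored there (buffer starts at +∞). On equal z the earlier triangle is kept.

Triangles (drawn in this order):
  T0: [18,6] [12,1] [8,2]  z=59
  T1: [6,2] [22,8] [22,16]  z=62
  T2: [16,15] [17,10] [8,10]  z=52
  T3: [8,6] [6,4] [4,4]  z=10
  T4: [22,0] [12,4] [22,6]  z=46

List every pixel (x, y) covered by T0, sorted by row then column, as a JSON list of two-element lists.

T0:
  2·area = 26  (B↔C swapped to make it positive)
  edge (18, 6)→(8, 2): d=(-10,-4) top-left  bias=+0
  edge (8, 2)→(12, 1): d=(4,-1) top-left  bias=+0
  edge (12, 1)→(18, 6): d=(6,5) right/bottom  bias=-1
    (5,1)@(11, 3): e=[2,7,17] → #
    (6,1)@(13, 3): e=[10,9,7] → #
    (7,1)@(15, 3): e=[18,11,-3] → ·
    (5,2)@(11, 5): e=[-18,15,29] → ·
    (6,2)@(13, 5): e=[-10,17,19] → ·
  covered (2 px):
    · · · · · · · · · · · ·
    · · · · · # # · · · · ·
    · · · · · · · · · · · ·
    · · · · · · · · · · · ·
    · · · · · · · · · · · ·
    · · · · · · · · · · · ·
    · · · · · · · · · · · ·
    · · · · · · · · · · · ·
T1:
  2·area = 128
  edge (6, 2)→(22, 8): d=(16,6) right/bottom  bias=-1
  edge (22, 8)→(22, 16): d=(0,8) right/bottom  bias=-1
  edge (22, 16)→(6, 2): d=(-16,-14) top-left  bias=+0
    (5,2)@(11, 5): e=[18,88,22] → #
    (6,2)@(13, 5): e=[6,72,50] → #
    (7,2)@(15, 5): e=[-6,56,78] → ·
    (5,3)@(11, 7): e=[50,88,-10] → ·
    (6,3)@(13, 7): e=[38,72,18] → #
    (7,3)@(15, 7): e=[26,56,46] → #
    (8,3)@(17, 7): e=[14,40,74] → #
    (9,3)@(19, 7): e=[2,24,102] → #
    (10,3)@(21, 7): e=[-10,8,130] → ·
    (6,4)@(13, 9): e=[70,72,-14] → ·
    (7,4)@(15, 9): e=[58,56,14] → #
    (10,4)@(21, 9): e=[22,8,98] → #
  covered (16 px):
    · · · · · · · · · · · ·
    · · · · · · · · · · · ·
    · · · · · # # · · · · ·
    · · · · · · # # # # · ·
    · · · · · · · # # # # ·
    · · · · · · · · # # # ·
    · · · · · · · · · # # ·
    · · · · · · · · · · # ·
T2:
  2·area = 45  (B↔C swapped to make it positive)
  edge (16, 15)→(8, 10): d=(-8,-5) top-left  bias=+0
  edge (8, 10)→(17, 10): d=(9,0) top-left  bias=+0
  edge (17, 10)→(16, 15): d=(-1,5) right/bottom  bias=-1
    (5,5)@(11, 11): e=[7,9,29] → #
    (6,5)@(13, 11): e=[17,9,19] → #
    (7,5)@(15, 11): e=[27,9,9] → #
    (8,5)@(17, 11): e=[37,9,-1] → ·
    (5,6)@(11, 13): e=[-9,27,27] → ·
    (6,6)@(13, 13): e=[1,27,17] → #
    (8,6)@(17, 13): e=[21,27,-3] → ·
    (6,7)@(13, 15): e=[-15,45,15] → ·
    (7,7)@(15, 15): e=[-5,45,5] → ·
  covered (5 px):
    · · · · · · · · · · · ·
    · · · · · · · · · · · ·
    · · · · · · · · · · · ·
    · · · · · · · · · · · ·
    · · · · · · · · · · · ·
    · · · · · # # # · · · ·
    · · · · · · # # · · · ·
    · · · · · · · · · · · ·
T3:
  2·area = 4  (B↔C swapped to make it positive)
  edge (8, 6)→(4, 4): d=(-4,-2) top-left  bias=+0
  edge (4, 4)→(6, 4): d=(2,0) top-left  bias=+0
  edge (6, 4)→(8, 6): d=(2,2) right/bottom  bias=-1
    (1,0)@(3, 1): e=[10,-6,0] → ·  [on edge]
    (2,1)@(5, 3): e=[6,-2,0] → ·  [on edge]
    (3,2)@(7, 5): e=[2,2,0] → ·  [on edge]
    (4,3)@(9, 7): e=[-2,6,0] → ·  [on edge]
    (5,4)@(11, 9): e=[-6,10,0] → ·  [on edge]
    (6,5)@(13, 11): e=[-10,14,0] → ·  [on edge]
    (7,6)@(15, 13): e=[-14,18,0] → ·  [on edge]
    (8,7)@(17, 15): e=[-18,22,0] → ·  [on edge]
  covered (0 px):
    · · · · · · · · · · · ·
    · · · · · · · · · · · ·
    · · · · · · · · · · · ·
    · · · · · · · · · · · ·
    · · · · · · · · · · · ·
    · · · · · · · · · · · ·
    · · · · · · · · · · · ·
    · · · · · · · · · · · ·
T4:
  2·area = 60  (B↔C swapped to make it positive)
  edge (22, 0)→(22, 6): d=(0,6) right/bottom  bias=-1
  edge (22, 6)→(12, 4): d=(-10,-2) top-left  bias=+0
  edge (12, 4)→(22, 0): d=(10,-4) top-left  bias=+0
    (10,0)@(21, 1): e=[6,48,6] → #
    (11,0)@(23, 1): e=[-6,52,14] → ·
    (3,1)@(7, 3): e=[90,0,-30] → ·  [on edge]
    (7,1)@(15, 3): e=[42,16,2] → #
    (8,1)@(17, 3): e=[30,20,10] → #
    (9,1)@(19, 3): e=[18,24,18] → #
    (11,1)@(23, 3): e=[-6,32,34] → ·
    (7,2)@(15, 5): e=[42,-4,22] → ·
    (8,2)@(17, 5): e=[30,0,30] → #  [on edge]
    (11,2)@(23, 5): e=[-6,12,54] → ·
    (8,3)@(17, 7): e=[30,-20,50] → ·
    (9,3)@(19, 7): e=[18,-16,58] → ·
  covered (8 px):
    · · · · · · · · · · # ·
    · · · · · · · # # # # ·
    · · · · · · · · # # # ·
    · · · · · · · · · · · ·
    · · · · · · · · · · · ·
    · · · · · · · · · · · ·
    · · · · · · · · · · · ·
    · · · · · · · · · · · ·

Result: [[5,1],[6,1]]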